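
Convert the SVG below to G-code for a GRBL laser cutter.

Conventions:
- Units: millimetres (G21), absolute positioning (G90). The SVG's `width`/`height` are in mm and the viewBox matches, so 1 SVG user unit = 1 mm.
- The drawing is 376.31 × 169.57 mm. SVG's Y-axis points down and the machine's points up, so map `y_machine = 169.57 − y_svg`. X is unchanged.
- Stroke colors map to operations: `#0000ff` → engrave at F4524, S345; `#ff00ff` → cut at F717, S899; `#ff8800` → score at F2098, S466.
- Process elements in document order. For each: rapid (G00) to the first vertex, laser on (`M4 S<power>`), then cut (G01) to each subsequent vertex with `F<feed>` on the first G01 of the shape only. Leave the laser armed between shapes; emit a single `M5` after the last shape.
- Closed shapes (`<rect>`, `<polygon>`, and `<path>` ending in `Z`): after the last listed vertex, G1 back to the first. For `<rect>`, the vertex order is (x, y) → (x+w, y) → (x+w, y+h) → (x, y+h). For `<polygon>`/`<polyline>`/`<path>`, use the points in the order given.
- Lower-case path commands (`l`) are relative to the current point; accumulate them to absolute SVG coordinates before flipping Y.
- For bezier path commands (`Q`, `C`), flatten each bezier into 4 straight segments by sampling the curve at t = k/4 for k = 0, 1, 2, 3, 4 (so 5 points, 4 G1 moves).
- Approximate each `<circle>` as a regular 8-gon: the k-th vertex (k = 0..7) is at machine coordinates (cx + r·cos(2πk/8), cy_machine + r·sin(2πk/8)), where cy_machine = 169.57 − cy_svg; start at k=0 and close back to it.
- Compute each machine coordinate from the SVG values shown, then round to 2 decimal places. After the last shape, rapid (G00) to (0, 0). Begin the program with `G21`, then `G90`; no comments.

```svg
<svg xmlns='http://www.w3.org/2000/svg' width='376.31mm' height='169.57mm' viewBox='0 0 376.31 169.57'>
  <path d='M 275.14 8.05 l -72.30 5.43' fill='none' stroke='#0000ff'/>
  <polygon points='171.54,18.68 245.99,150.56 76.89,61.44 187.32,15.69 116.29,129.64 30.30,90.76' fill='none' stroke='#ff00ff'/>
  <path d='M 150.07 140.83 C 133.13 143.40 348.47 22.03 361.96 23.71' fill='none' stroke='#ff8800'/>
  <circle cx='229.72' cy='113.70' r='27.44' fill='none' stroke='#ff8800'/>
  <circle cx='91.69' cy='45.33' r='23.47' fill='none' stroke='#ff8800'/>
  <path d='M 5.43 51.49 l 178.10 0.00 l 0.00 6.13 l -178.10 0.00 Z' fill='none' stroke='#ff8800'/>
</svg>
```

G21
G90
G00 X275.14 Y161.52
M4 S345
G01 X202.84 Y156.09 F4524
G00 X171.54 Y150.89
M4 S899
G01 X245.99 Y19.01 F717
G01 X76.89 Y108.13
G01 X187.32 Y153.88
G01 X116.29 Y39.93
G01 X30.30 Y78.81
G01 X171.54 Y150.89
G00 X150.07 Y28.74
M4 S466
G01 X174.13 Y46.19 F2098
G01 X244.60 Y86.97
G01 X320.78 Y127.91
G01 X361.96 Y145.86
G00 X257.16 Y55.87
M4 S466
G01 X249.12 Y75.27 F2098
G01 X229.72 Y83.31
G01 X210.32 Y75.27
G01 X202.28 Y55.87
G01 X210.32 Y36.47
G01 X229.72 Y28.43
G01 X249.12 Y36.47
G01 X257.16 Y55.87
G00 X115.16 Y124.24
M4 S466
G01 X108.29 Y140.84 F2098
G01 X91.69 Y147.71
G01 X75.09 Y140.84
G01 X68.22 Y124.24
G01 X75.09 Y107.64
G01 X91.69 Y100.77
G01 X108.29 Y107.64
G01 X115.16 Y124.24
G00 X5.43 Y118.08
M4 S466
G01 X183.53 Y118.08 F2098
G01 X183.53 Y111.95
G01 X5.43 Y111.95
G01 X5.43 Y118.08
M5
G00 X0.00 Y0.00

viewBox `0 0 376.31 169.57` with mm width/height → 1 unit = 1 mm. Flip: y_m = 169.57 − y_svg.

**Shape 1** — `<path>` line segment, stroke `#0000ff` → engrave (S345, F4524). Machine vertices: (275.14,161.52) → (202.84,156.09). Open path.

**Shape 2** — `<polygon>` closed polygon, stroke `#ff00ff` → cut (S899, F717). Machine vertices: (171.54,150.89) → (245.99,19.01) → (76.89,108.13) → (187.32,153.88) → (116.29,39.93) → (30.30,78.81) → (171.54,150.89). Closed: final G1 returns to the first vertex.

**Shape 3** — `<path>` cubic bezier, stroke `#ff8800` → score (S466, F2098). Control points (SVG): P0=(150.07,140.83), P1=(133.13,143.40), P2=(348.47,22.03), P3=(361.96,23.71); sampled at t=k/4. Machine vertices: (150.07,28.74) → (174.13,46.19) → (244.60,86.97) → (320.78,127.91) → (361.96,145.86). Open path.

**Shape 4** — `<circle>` circle, stroke `#ff8800` → score (S466, F2098). Machine vertices: (257.16,55.87) → (249.12,75.27) → (229.72,83.31) → (210.32,75.27) → (202.28,55.87) → (210.32,36.47) → (229.72,28.43) → (249.12,36.47) → (257.16,55.87). Closed: final G1 returns to the first vertex.

**Shape 5** — `<circle>` circle, stroke `#ff8800` → score (S466, F2098). Machine vertices: (115.16,124.24) → (108.29,140.84) → (91.69,147.71) → (75.09,140.84) → (68.22,124.24) → (75.09,107.64) → (91.69,100.77) → (108.29,107.64) → (115.16,124.24). Closed: final G1 returns to the first vertex.

**Shape 6** — `<path>` rectangle, stroke `#ff8800` → score (S466, F2098). Machine vertices: (5.43,118.08) → (183.53,118.08) → (183.53,111.95) → (5.43,111.95) → (5.43,118.08). Closed: final G1 returns to the first vertex.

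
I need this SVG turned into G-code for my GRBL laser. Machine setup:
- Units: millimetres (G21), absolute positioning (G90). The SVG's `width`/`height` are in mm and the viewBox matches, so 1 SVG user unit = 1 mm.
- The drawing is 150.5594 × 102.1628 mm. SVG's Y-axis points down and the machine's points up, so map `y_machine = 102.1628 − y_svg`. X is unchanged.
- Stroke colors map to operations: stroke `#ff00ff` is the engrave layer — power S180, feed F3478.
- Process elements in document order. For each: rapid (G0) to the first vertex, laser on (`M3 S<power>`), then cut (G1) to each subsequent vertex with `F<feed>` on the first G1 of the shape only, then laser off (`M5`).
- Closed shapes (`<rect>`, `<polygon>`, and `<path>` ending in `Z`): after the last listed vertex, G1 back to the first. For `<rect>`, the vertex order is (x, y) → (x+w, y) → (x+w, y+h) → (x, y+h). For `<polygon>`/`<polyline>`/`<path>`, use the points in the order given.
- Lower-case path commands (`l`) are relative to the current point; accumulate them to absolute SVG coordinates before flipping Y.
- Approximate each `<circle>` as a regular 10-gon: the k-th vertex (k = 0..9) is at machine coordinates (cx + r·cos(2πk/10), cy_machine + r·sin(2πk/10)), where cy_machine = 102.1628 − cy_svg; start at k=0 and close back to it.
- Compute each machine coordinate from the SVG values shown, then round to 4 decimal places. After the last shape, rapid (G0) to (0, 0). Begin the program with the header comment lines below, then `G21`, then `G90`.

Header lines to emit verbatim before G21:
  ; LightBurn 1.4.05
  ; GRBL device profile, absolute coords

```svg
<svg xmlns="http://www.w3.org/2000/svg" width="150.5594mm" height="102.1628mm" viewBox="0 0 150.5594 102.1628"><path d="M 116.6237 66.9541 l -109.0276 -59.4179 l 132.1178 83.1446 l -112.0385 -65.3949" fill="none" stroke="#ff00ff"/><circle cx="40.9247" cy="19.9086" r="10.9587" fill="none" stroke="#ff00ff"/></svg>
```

Since the viewBox matches the mm dimensions, user units are millimetres directly. The only transform is the Y-flip y_m = 102.1628 − y_svg.

Shape 1 is a open polyline drawn with `<path>`. Its stroke #ff00ff means engrave at S180, F3478. After flipping Y the toolpath is (116.6237,35.2087) → (7.5961,94.6266) → (139.7139,11.4820) → (27.6754,76.8769).

Shape 2 is a circle drawn with `<circle>`. Its stroke #ff00ff means engrave at S180, F3478. After flipping Y the toolpath is (51.8834,82.2542) → (49.7905,88.6956) → (44.3111,92.6765) → (37.5383,92.6765) → (32.0589,88.6956) → (29.9660,82.2542) → (32.0589,75.8128) → (37.5383,71.8319) → (44.3111,71.8319) → (49.7905,75.8128) → (51.8834,82.2542), returning to the start.

; LightBurn 1.4.05
; GRBL device profile, absolute coords
G21
G90
G0 X116.6237 Y35.2087
M3 S180
G1 X7.5961 Y94.6266 F3478
G1 X139.7139 Y11.4820
G1 X27.6754 Y76.8769
M5
G0 X51.8834 Y82.2542
M3 S180
G1 X49.7905 Y88.6956 F3478
G1 X44.3111 Y92.6765
G1 X37.5383 Y92.6765
G1 X32.0589 Y88.6956
G1 X29.9660 Y82.2542
G1 X32.0589 Y75.8128
G1 X37.5383 Y71.8319
G1 X44.3111 Y71.8319
G1 X49.7905 Y75.8128
G1 X51.8834 Y82.2542
M5
G0 X0.0000 Y0.0000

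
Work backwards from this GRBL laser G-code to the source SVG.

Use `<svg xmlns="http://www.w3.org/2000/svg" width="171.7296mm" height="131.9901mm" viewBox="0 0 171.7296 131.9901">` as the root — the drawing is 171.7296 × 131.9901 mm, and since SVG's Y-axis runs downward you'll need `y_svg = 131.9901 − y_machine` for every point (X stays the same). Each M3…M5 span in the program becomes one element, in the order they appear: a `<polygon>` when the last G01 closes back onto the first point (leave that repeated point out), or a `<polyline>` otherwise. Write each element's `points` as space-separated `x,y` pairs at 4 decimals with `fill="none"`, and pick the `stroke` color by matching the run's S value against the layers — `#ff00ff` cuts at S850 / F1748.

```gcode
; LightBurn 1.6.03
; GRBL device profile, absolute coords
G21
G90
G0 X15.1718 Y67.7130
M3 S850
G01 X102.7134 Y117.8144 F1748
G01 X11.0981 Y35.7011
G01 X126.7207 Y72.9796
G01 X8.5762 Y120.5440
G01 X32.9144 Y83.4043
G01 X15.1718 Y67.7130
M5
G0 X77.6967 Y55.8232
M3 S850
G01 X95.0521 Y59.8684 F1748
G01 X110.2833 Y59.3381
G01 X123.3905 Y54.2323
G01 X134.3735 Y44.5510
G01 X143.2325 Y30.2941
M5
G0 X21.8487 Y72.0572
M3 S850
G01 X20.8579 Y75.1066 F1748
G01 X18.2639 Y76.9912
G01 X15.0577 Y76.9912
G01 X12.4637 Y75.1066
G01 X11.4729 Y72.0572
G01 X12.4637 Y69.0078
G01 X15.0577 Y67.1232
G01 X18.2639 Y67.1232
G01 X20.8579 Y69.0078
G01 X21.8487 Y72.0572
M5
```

Each laser-on run becomes one SVG element. Flip Y back into SVG space with y_svg = 131.9901 − y_machine. Every run uses S850, so all elements get stroke `#ff00ff` (cut).

Run 1: The run returns to its start, so emit a `<polygon>` with points (Y-flipped): 15.1718,64.2771 102.7134,14.1757 11.0981,96.2890 126.7207,59.0105 8.5762,11.4461 32.9144,48.5858.

Run 2: The run is open, so emit a `<polyline>` with points (Y-flipped): 77.6967,76.1669 95.0521,72.1217 110.2833,72.6520 123.3905,77.7578 134.3735,87.4391 143.2325,101.6960.

Run 3: The run returns to its start, so emit a `<polygon>` with points (Y-flipped): 21.8487,59.9329 20.8579,56.8835 18.2639,54.9989 15.0577,54.9989 12.4637,56.8835 11.4729,59.9329 12.4637,62.9823 15.0577,64.8669 18.2639,64.8669 20.8579,62.9823.

<svg xmlns="http://www.w3.org/2000/svg" width="171.7296mm" height="131.9901mm" viewBox="0 0 171.7296 131.9901">
  <polygon points="15.1718,64.2771 102.7134,14.1757 11.0981,96.2890 126.7207,59.0105 8.5762,11.4461 32.9144,48.5858" fill="none" stroke="#ff00ff"/>
  <polyline points="77.6967,76.1669 95.0521,72.1217 110.2833,72.6520 123.3905,77.7578 134.3735,87.4391 143.2325,101.6960" fill="none" stroke="#ff00ff"/>
  <polygon points="21.8487,59.9329 20.8579,56.8835 18.2639,54.9989 15.0577,54.9989 12.4637,56.8835 11.4729,59.9329 12.4637,62.9823 15.0577,64.8669 18.2639,64.8669 20.8579,62.9823" fill="none" stroke="#ff00ff"/>
</svg>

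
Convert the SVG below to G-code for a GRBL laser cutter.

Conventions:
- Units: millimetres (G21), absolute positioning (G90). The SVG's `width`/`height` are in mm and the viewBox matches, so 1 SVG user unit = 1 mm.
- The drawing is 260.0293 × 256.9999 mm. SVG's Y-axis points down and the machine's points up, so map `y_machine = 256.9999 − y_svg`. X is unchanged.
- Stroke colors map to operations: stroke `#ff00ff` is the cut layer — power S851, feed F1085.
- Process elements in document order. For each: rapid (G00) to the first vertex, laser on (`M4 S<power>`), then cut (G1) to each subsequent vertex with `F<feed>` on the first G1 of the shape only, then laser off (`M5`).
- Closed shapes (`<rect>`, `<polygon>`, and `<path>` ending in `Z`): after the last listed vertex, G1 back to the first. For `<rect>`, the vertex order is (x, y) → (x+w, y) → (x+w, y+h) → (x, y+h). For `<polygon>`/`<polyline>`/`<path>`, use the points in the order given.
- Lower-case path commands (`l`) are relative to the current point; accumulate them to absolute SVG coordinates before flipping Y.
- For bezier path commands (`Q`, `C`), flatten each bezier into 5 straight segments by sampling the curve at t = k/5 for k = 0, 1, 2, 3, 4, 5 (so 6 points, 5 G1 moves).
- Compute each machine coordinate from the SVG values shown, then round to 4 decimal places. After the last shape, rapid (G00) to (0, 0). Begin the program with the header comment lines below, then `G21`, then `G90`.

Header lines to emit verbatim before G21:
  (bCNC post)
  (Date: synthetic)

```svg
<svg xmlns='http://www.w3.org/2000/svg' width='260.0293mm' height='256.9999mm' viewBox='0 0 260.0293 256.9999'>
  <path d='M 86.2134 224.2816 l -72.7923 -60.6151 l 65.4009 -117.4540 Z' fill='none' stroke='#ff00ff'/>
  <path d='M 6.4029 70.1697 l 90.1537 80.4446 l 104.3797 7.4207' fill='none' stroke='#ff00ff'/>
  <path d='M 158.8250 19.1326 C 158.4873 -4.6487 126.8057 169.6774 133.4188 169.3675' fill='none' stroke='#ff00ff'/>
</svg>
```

Since the viewBox matches the mm dimensions, user units are millimetres directly. The only transform is the Y-flip y_m = 256.9999 − y_svg.

Shape 1 is a closed polygon drawn with `<path>`. Its stroke #ff00ff means cut at S851, F1085. After flipping Y the toolpath is (86.2134,32.7183) → (13.4211,93.3334) → (78.8220,210.7874) → (86.2134,32.7183), returning to the start.

Shape 2 is a open polyline drawn with `<path>`. Its stroke #ff00ff means cut at S851, F1085. After flipping Y the toolpath is (6.4029,186.8302) → (96.5566,106.3856) → (200.9363,98.9649).

Shape 3 is a cubic bezier drawn with `<path>`. Its stroke #ff00ff means cut at S851, F1085. After flipping Y the toolpath is (158.8250,237.8673) → (155.4182,231.3451) → (147.8316,195.1689) → (139.4077,147.2302) → (133.4892,105.4208) → (133.4188,87.6324).

(bCNC post)
(Date: synthetic)
G21
G90
G00 X86.2134 Y32.7183
M4 S851
G1 X13.4211 Y93.3334 F1085
G1 X78.8220 Y210.7874
G1 X86.2134 Y32.7183
M5
G00 X6.4029 Y186.8302
M4 S851
G1 X96.5566 Y106.3856 F1085
G1 X200.9363 Y98.9649
M5
G00 X158.8250 Y237.8673
M4 S851
G1 X155.4182 Y231.3451 F1085
G1 X147.8316 Y195.1689
G1 X139.4077 Y147.2302
G1 X133.4892 Y105.4208
G1 X133.4188 Y87.6324
M5
G00 X0.0000 Y0.0000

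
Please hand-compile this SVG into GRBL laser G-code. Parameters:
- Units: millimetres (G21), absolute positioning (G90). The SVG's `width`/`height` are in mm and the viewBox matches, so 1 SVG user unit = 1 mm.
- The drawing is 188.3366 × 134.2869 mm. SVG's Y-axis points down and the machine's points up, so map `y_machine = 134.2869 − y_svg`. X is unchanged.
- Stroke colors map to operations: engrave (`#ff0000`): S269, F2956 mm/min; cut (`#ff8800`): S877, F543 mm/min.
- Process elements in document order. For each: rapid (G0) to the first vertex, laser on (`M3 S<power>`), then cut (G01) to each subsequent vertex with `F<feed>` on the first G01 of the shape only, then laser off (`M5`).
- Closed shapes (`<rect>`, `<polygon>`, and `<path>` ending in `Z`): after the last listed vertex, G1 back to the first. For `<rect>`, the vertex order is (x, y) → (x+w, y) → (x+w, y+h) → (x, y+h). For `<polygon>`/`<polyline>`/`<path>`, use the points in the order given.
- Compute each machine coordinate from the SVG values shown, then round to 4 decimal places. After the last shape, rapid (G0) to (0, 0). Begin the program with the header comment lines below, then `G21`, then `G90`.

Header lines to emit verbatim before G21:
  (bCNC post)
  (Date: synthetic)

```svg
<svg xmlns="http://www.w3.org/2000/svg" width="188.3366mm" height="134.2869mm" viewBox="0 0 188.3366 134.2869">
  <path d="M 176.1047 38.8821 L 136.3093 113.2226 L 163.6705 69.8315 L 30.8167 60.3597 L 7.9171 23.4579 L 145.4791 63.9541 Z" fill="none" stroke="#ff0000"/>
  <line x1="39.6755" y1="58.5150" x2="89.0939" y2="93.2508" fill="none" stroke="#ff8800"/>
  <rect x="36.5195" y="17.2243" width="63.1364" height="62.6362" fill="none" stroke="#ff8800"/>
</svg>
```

(bCNC post)
(Date: synthetic)
G21
G90
G0 X176.1047 Y95.4048
M3 S269
G01 X136.3093 Y21.0643 F2956
G01 X163.6705 Y64.4554
G01 X30.8167 Y73.9272
G01 X7.9171 Y110.8290
G01 X145.4791 Y70.3328
G01 X176.1047 Y95.4048
M5
G0 X39.6755 Y75.7719
M3 S877
G01 X89.0939 Y41.0361 F543
M5
G0 X36.5195 Y117.0626
M3 S877
G01 X99.6559 Y117.0626 F543
G01 X99.6559 Y54.4264
G01 X36.5195 Y54.4264
G01 X36.5195 Y117.0626
M5
G0 X0.0000 Y0.0000

Since the viewBox matches the mm dimensions, user units are millimetres directly. The only transform is the Y-flip y_m = 134.2869 − y_svg.

Shape 1 is a closed polygon drawn with `<path>`. Its stroke #ff0000 means engrave at S269, F2956. After flipping Y the toolpath is (176.1047,95.4048) → (136.3093,21.0643) → (163.6705,64.4554) → (30.8167,73.9272) → (7.9171,110.8290) → (145.4791,70.3328) → (176.1047,95.4048), returning to the start.

Shape 2 is a line segment drawn with `<line>`. Its stroke #ff8800 means cut at S877, F543. After flipping Y the toolpath is (39.6755,75.7719) → (89.0939,41.0361).

Shape 3 is a rectangle drawn with `<rect>`. Its stroke #ff8800 means cut at S877, F543. After flipping Y the toolpath is (36.5195,117.0626) → (99.6559,117.0626) → (99.6559,54.4264) → (36.5195,54.4264) → (36.5195,117.0626), returning to the start.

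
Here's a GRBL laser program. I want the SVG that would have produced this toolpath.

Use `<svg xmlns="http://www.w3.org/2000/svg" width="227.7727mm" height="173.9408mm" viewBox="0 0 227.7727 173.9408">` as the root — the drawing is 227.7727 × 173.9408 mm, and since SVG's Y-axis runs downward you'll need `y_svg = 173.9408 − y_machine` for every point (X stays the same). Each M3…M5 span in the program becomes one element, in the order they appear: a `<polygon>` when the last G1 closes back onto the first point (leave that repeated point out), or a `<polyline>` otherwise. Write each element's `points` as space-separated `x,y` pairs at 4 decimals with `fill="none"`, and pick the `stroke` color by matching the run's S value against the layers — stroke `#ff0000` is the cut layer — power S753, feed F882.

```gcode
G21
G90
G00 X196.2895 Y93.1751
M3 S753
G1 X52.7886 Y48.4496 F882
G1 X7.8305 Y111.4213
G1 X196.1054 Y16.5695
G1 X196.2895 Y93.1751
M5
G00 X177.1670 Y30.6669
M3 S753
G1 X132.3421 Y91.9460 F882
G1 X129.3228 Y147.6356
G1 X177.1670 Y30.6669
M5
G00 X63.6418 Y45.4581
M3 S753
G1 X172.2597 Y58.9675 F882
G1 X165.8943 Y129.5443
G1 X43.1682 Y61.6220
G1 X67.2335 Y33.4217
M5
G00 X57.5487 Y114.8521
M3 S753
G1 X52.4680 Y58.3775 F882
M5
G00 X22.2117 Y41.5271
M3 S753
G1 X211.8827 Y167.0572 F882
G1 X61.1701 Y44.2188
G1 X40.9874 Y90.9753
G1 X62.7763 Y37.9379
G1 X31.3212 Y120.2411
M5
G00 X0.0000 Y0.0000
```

<svg xmlns="http://www.w3.org/2000/svg" width="227.7727mm" height="173.9408mm" viewBox="0 0 227.7727 173.9408">
  <polygon points="196.2895,80.7657 52.7886,125.4912 7.8305,62.5195 196.1054,157.3713" fill="none" stroke="#ff0000"/>
  <polygon points="177.1670,143.2739 132.3421,81.9948 129.3228,26.3052" fill="none" stroke="#ff0000"/>
  <polyline points="63.6418,128.4827 172.2597,114.9733 165.8943,44.3965 43.1682,112.3188 67.2335,140.5191" fill="none" stroke="#ff0000"/>
  <polyline points="57.5487,59.0887 52.4680,115.5633" fill="none" stroke="#ff0000"/>
  <polyline points="22.2117,132.4137 211.8827,6.8836 61.1701,129.7220 40.9874,82.9655 62.7763,136.0029 31.3212,53.6997" fill="none" stroke="#ff0000"/>
</svg>

y_svg = 173.9408 − y_m. Every run uses S753, so all elements get stroke `#ff0000` (cut).

[1] closed run; points: 196.2895,80.7657 52.7886,125.4912 7.8305,62.5195 196.1054,157.3713

[2] closed run; points: 177.1670,143.2739 132.3421,81.9948 129.3228,26.3052

[3] open run; points: 63.6418,128.4827 172.2597,114.9733 165.8943,44.3965 43.1682,112.3188 67.2335,140.5191

[4] open run; points: 57.5487,59.0887 52.4680,115.5633

[5] open run; points: 22.2117,132.4137 211.8827,6.8836 61.1701,129.7220 40.9874,82.9655 62.7763,136.0029 31.3212,53.6997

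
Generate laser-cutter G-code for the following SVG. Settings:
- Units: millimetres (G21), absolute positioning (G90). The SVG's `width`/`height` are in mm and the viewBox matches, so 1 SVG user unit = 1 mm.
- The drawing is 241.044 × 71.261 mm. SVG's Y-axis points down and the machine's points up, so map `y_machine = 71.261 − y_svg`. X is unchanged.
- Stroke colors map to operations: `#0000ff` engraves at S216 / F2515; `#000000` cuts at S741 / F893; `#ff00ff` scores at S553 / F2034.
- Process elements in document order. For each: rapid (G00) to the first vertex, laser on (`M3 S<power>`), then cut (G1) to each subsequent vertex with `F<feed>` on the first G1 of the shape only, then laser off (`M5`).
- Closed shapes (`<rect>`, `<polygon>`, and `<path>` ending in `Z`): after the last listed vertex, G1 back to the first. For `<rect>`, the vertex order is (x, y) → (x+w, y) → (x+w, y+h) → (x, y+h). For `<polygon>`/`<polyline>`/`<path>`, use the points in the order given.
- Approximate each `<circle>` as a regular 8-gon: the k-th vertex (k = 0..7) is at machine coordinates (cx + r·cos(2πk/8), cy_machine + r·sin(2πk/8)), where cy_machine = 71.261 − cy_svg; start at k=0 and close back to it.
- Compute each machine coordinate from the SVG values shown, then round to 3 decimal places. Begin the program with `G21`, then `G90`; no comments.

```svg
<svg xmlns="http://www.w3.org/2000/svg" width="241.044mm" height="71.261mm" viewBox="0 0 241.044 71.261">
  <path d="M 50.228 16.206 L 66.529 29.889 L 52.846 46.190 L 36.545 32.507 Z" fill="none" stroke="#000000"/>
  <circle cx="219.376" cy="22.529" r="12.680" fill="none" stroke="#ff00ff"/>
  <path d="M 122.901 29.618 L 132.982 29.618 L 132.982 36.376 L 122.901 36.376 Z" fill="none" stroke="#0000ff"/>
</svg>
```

G21
G90
G00 X50.228 Y55.055
M3 S741
G1 X66.529 Y41.372 F893
G1 X52.846 Y25.071
G1 X36.545 Y38.754
G1 X50.228 Y55.055
M5
G00 X232.056 Y48.732
M3 S553
G1 X228.342 Y57.698 F2034
G1 X219.376 Y61.412
G1 X210.410 Y57.698
G1 X206.696 Y48.732
G1 X210.410 Y39.766
G1 X219.376 Y36.052
G1 X228.342 Y39.766
G1 X232.056 Y48.732
M5
G00 X122.901 Y41.643
M3 S216
G1 X132.982 Y41.643 F2515
G1 X132.982 Y34.885
G1 X122.901 Y34.885
G1 X122.901 Y41.643
M5

1 u = 1 mm; y_m = 71.261 − y.

[1] `<path>` regular polygon, #000000→cut S741 F893: (50.228,55.055) → (66.529,41.372) → (52.846,25.071) → (36.545,38.754) → (50.228,55.055) (closed)

[2] `<circle>` circle, #ff00ff→score S553 F2034: (232.056,48.732) → (228.342,57.698) → (219.376,61.412) → (210.410,57.698) → (206.696,48.732) → (210.410,39.766) → (219.376,36.052) → (228.342,39.766) → (232.056,48.732) (closed)

[3] `<path>` rectangle, #0000ff→engrave S216 F2515: (122.901,41.643) → (132.982,41.643) → (132.982,34.885) → (122.901,34.885) → (122.901,41.643) (closed)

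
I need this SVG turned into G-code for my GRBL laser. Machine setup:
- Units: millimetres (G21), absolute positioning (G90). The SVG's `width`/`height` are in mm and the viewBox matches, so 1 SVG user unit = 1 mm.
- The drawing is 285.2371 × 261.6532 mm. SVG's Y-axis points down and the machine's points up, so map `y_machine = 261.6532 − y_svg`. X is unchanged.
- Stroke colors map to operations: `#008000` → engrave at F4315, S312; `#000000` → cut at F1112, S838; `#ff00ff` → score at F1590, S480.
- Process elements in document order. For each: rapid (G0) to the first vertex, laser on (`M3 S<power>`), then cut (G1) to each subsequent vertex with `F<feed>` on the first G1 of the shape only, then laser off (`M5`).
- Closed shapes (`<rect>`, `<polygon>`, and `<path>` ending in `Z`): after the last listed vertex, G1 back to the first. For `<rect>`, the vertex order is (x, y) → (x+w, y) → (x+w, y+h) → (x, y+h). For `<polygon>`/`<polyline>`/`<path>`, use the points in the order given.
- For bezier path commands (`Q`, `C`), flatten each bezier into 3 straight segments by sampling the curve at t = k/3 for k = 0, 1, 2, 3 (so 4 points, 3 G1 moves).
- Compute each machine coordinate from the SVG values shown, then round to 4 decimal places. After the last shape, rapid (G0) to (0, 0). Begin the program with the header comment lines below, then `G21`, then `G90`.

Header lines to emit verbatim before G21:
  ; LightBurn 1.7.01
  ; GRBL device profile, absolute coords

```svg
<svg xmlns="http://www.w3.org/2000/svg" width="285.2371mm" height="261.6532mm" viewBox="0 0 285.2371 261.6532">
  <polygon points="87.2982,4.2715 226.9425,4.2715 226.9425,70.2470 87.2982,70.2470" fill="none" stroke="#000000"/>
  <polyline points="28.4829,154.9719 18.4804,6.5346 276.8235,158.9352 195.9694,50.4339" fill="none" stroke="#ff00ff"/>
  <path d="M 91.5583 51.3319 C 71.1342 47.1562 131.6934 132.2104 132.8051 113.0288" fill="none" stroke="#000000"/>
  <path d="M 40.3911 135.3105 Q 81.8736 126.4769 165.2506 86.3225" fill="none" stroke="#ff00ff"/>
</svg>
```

; LightBurn 1.7.01
; GRBL device profile, absolute coords
G21
G90
G0 X87.2982 Y257.3817
M3 S838
G1 X226.9425 Y257.3817 F1112
G1 X226.9425 Y191.4062
G1 X87.2982 Y191.4062
G1 X87.2982 Y257.3817
M5
G0 X28.4829 Y106.6813
M3 S480
G1 X18.4804 Y255.1186 F1590
G1 X276.8235 Y102.7180
G1 X195.9694 Y211.2193
M5
G0 X91.5583 Y210.3213
M3 S838
G1 X92.9275 Y191.9191 F1112
G1 X117.0787 Y157.0227
G1 X132.8051 Y148.6244
M5
G0 X40.3911 Y126.3427
M3 S480
G1 X72.7010 Y135.7119 F1590
G1 X114.3209 Y152.0412
G1 X165.2506 Y175.3307
M5
G0 X0.0000 Y0.0000

Since the viewBox matches the mm dimensions, user units are millimetres directly. The only transform is the Y-flip y_m = 261.6532 − y_svg.

Shape 1 is a rectangle drawn with `<polygon>`. Its stroke #000000 means cut at S838, F1112. After flipping Y the toolpath is (87.2982,257.3817) → (226.9425,257.3817) → (226.9425,191.4062) → (87.2982,191.4062) → (87.2982,257.3817), returning to the start.

Shape 2 is a open polyline drawn with `<polyline>`. Its stroke #ff00ff means score at S480, F1590. After flipping Y the toolpath is (28.4829,106.6813) → (18.4804,255.1186) → (276.8235,102.7180) → (195.9694,211.2193).

Shape 3 is a cubic bezier drawn with `<path>`. Its stroke #000000 means cut at S838, F1112. After flipping Y the toolpath is (91.5583,210.3213) → (92.9275,191.9191) → (117.0787,157.0227) → (132.8051,148.6244).

Shape 4 is a quadratic bezier drawn with `<path>`. Its stroke #ff00ff means score at S480, F1590. After flipping Y the toolpath is (40.3911,126.3427) → (72.7010,135.7119) → (114.3209,152.0412) → (165.2506,175.3307).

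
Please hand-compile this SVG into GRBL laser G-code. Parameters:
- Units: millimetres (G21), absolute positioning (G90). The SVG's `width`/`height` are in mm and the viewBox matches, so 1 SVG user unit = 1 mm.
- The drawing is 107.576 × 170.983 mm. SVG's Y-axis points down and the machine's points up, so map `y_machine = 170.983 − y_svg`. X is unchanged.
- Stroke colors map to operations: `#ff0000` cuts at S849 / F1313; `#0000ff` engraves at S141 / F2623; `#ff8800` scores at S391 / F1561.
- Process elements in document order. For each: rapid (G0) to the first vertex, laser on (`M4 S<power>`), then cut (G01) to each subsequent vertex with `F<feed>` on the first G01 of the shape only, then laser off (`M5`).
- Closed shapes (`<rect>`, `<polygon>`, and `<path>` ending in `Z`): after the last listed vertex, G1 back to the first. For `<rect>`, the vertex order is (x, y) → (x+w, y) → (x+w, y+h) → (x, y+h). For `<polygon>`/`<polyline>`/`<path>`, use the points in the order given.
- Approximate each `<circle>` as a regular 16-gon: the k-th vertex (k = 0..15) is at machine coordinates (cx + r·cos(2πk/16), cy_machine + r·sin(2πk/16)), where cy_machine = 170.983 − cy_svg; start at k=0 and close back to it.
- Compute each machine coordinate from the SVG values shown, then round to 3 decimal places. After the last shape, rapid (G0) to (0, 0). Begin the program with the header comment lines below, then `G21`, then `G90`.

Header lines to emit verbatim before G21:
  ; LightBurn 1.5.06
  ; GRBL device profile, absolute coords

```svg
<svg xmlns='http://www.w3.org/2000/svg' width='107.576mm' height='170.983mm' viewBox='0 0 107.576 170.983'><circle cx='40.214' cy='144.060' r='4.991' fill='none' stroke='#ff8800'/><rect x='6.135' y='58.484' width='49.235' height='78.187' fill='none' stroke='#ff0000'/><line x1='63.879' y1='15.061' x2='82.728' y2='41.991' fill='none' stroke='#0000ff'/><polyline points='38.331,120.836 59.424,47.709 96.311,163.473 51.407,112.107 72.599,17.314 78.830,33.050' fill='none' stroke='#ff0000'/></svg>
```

Since the viewBox matches the mm dimensions, user units are millimetres directly. The only transform is the Y-flip y_m = 170.983 − y_svg.

Shape 1 is a circle drawn with `<circle>`. Its stroke #ff8800 means score at S391, F1561. After flipping Y the toolpath is (45.205,26.923) → (44.825,28.833) → (43.743,30.452) → (42.124,31.534) → (40.214,31.914) → (38.304,31.534) → (36.685,30.452) → (35.603,28.833) → (35.223,26.923) → (35.603,25.013) → (36.685,23.394) → (38.304,22.312) → (40.214,21.932) → (42.124,22.312) → (43.743,23.394) → (44.825,25.013) → (45.205,26.923), returning to the start.

Shape 2 is a rectangle drawn with `<rect>`. Its stroke #ff0000 means cut at S849, F1313. After flipping Y the toolpath is (6.135,112.499) → (55.370,112.499) → (55.370,34.312) → (6.135,34.312) → (6.135,112.499), returning to the start.

Shape 3 is a line segment drawn with `<line>`. Its stroke #0000ff means engrave at S141, F2623. After flipping Y the toolpath is (63.879,155.922) → (82.728,128.992).

Shape 4 is a open polyline drawn with `<polyline>`. Its stroke #ff0000 means cut at S849, F1313. After flipping Y the toolpath is (38.331,50.147) → (59.424,123.274) → (96.311,7.510) → (51.407,58.876) → (72.599,153.669) → (78.830,137.933).

; LightBurn 1.5.06
; GRBL device profile, absolute coords
G21
G90
G0 X45.205 Y26.923
M4 S391
G01 X44.825 Y28.833 F1561
G01 X43.743 Y30.452
G01 X42.124 Y31.534
G01 X40.214 Y31.914
G01 X38.304 Y31.534
G01 X36.685 Y30.452
G01 X35.603 Y28.833
G01 X35.223 Y26.923
G01 X35.603 Y25.013
G01 X36.685 Y23.394
G01 X38.304 Y22.312
G01 X40.214 Y21.932
G01 X42.124 Y22.312
G01 X43.743 Y23.394
G01 X44.825 Y25.013
G01 X45.205 Y26.923
M5
G0 X6.135 Y112.499
M4 S849
G01 X55.370 Y112.499 F1313
G01 X55.370 Y34.312
G01 X6.135 Y34.312
G01 X6.135 Y112.499
M5
G0 X63.879 Y155.922
M4 S141
G01 X82.728 Y128.992 F2623
M5
G0 X38.331 Y50.147
M4 S849
G01 X59.424 Y123.274 F1313
G01 X96.311 Y7.510
G01 X51.407 Y58.876
G01 X72.599 Y153.669
G01 X78.830 Y137.933
M5
G0 X0.000 Y0.000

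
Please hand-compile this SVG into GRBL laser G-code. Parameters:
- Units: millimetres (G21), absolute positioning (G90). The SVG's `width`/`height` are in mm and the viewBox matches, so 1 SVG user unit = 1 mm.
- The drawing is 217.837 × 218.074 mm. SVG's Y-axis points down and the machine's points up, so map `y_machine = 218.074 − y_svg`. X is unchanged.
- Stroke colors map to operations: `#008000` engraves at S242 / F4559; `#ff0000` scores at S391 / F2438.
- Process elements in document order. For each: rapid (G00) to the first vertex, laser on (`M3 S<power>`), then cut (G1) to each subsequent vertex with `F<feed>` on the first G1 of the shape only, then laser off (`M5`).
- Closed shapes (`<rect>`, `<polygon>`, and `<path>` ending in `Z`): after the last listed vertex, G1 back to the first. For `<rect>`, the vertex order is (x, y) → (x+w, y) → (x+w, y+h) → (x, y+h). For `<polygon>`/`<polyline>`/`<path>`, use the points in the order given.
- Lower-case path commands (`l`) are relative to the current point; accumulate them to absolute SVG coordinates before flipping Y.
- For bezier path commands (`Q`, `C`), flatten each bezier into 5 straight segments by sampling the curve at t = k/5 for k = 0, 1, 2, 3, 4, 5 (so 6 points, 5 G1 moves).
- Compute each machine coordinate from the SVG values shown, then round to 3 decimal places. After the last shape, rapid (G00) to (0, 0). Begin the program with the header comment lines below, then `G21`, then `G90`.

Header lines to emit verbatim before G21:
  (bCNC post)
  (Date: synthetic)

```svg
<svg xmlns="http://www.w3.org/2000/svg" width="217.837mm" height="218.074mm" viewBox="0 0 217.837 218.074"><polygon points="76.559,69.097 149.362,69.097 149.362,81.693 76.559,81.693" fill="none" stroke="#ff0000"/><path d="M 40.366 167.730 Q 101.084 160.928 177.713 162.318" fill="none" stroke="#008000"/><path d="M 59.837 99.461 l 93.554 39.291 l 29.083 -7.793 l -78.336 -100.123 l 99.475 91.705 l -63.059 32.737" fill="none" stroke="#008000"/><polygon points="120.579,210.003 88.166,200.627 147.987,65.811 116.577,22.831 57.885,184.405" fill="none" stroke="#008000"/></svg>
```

viewBox `0 0 217.837 218.074` with mm width/height → 1 unit = 1 mm. Flip: y_m = 218.074 − y_svg.

**Shape 1** — `<polygon>` rectangle, stroke `#ff0000` → score (S391, F2438). Machine vertices: (76.559,148.977) → (149.362,148.977) → (149.362,136.381) → (76.559,136.381) → (76.559,148.977). Closed: final G1 returns to the first vertex.

**Shape 2** — `<path>` quadratic bezier, stroke `#008000` → engrave (S242, F4559). Control points (SVG): P0=(40.366,167.730), P1=(101.084,160.928), P2=(177.713,162.318); sampled at t=k/5. Machine vertices: (40.366,50.344) → (65.290,52.737) → (91.486,54.475) → (118.956,55.557) → (147.698,55.984) → (177.713,55.756). Open path.

**Shape 3** — `<path>` open polyline, stroke `#008000` → engrave (S242, F4559). Machine vertices: (59.837,118.613) → (153.391,79.322) → (182.474,87.115) → (104.138,187.238) → (203.613,95.533) → (140.554,62.796). Open path.

**Shape 4** — `<polygon>` closed polygon, stroke `#008000` → engrave (S242, F4559). Machine vertices: (120.579,8.071) → (88.166,17.447) → (147.987,152.263) → (116.577,195.243) → (57.885,33.669) → (120.579,8.071). Closed: final G1 returns to the first vertex.

(bCNC post)
(Date: synthetic)
G21
G90
G00 X76.559 Y148.977
M3 S391
G1 X149.362 Y148.977 F2438
G1 X149.362 Y136.381
G1 X76.559 Y136.381
G1 X76.559 Y148.977
M5
G00 X40.366 Y50.344
M3 S242
G1 X65.290 Y52.737 F4559
G1 X91.486 Y54.475
G1 X118.956 Y55.557
G1 X147.698 Y55.984
G1 X177.713 Y55.756
M5
G00 X59.837 Y118.613
M3 S242
G1 X153.391 Y79.322 F4559
G1 X182.474 Y87.115
G1 X104.138 Y187.238
G1 X203.613 Y95.533
G1 X140.554 Y62.796
M5
G00 X120.579 Y8.071
M3 S242
G1 X88.166 Y17.447 F4559
G1 X147.987 Y152.263
G1 X116.577 Y195.243
G1 X57.885 Y33.669
G1 X120.579 Y8.071
M5
G00 X0.000 Y0.000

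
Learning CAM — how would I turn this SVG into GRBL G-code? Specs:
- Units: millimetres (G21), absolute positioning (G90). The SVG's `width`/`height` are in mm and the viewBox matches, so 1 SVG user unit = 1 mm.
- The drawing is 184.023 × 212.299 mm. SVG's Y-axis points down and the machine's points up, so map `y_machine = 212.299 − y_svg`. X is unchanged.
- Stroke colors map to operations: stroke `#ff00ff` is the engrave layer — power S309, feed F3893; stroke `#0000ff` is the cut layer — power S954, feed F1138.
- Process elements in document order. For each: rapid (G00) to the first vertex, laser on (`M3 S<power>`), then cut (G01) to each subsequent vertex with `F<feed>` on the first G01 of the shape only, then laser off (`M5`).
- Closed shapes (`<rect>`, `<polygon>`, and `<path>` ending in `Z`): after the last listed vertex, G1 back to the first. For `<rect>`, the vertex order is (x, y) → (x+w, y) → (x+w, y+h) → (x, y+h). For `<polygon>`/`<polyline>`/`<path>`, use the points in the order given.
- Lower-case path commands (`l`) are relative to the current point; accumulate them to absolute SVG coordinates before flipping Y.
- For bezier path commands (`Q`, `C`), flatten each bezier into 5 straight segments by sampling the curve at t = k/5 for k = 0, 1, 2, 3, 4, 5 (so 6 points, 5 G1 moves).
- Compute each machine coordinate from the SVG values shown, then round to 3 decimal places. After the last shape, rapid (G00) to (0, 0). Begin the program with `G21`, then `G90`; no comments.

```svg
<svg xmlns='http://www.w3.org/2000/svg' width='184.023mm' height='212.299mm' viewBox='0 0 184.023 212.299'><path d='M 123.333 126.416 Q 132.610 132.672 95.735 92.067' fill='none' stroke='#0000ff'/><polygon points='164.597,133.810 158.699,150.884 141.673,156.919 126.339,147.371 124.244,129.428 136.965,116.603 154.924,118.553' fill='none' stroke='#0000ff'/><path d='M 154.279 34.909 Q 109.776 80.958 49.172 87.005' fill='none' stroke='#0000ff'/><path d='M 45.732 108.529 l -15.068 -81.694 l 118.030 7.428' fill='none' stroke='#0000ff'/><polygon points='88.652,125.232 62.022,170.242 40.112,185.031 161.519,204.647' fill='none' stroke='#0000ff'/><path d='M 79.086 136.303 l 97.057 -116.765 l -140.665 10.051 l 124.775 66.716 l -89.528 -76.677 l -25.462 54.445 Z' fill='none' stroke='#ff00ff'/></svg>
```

Since the viewBox matches the mm dimensions, user units are millimetres directly. The only transform is the Y-flip y_m = 212.299 − y_svg.

Shape 1 is a quadratic bezier drawn with `<path>`. Its stroke #0000ff means cut at S954, F1138. After flipping Y the toolpath is (123.333,85.883) → (125.198,85.255) → (123.370,88.376) → (117.851,95.246) → (108.639,105.864) → (95.735,120.232).

Shape 2 is a regular polygon drawn with `<polygon>`. Its stroke #0000ff means cut at S954, F1138. After flipping Y the toolpath is (164.597,78.489) → (158.699,61.415) → (141.673,55.380) → (126.339,64.928) → (124.244,82.871) → (136.965,95.696) → (154.924,93.746) → (164.597,78.489), returning to the start.

Shape 3 is a quadratic bezier drawn with `<path>`. Its stroke #0000ff means cut at S954, F1138. After flipping Y the toolpath is (154.279,177.390) → (135.834,160.570) → (116.100,146.951) → (95.079,136.532) → (72.770,129.313) → (49.172,125.294).

Shape 4 is a open polyline drawn with `<path>`. Its stroke #0000ff means cut at S954, F1138. After flipping Y the toolpath is (45.732,103.770) → (30.664,185.464) → (148.694,178.036).

Shape 5 is a closed polygon drawn with `<polygon>`. Its stroke #0000ff means cut at S954, F1138. After flipping Y the toolpath is (88.652,87.067) → (62.022,42.057) → (40.112,27.268) → (161.519,7.652) → (88.652,87.067), returning to the start.

Shape 6 is a closed polygon drawn with `<path>`. Its stroke #ff00ff means engrave at S309, F3893. After flipping Y the toolpath is (79.086,75.996) → (176.143,192.761) → (35.478,182.710) → (160.253,115.994) → (70.725,192.671) → (45.263,138.226) → (79.086,75.996), returning to the start.

G21
G90
G00 X123.333 Y85.883
M3 S954
G01 X125.198 Y85.255 F1138
G01 X123.370 Y88.376
G01 X117.851 Y95.246
G01 X108.639 Y105.864
G01 X95.735 Y120.232
M5
G00 X164.597 Y78.489
M3 S954
G01 X158.699 Y61.415 F1138
G01 X141.673 Y55.380
G01 X126.339 Y64.928
G01 X124.244 Y82.871
G01 X136.965 Y95.696
G01 X154.924 Y93.746
G01 X164.597 Y78.489
M5
G00 X154.279 Y177.390
M3 S954
G01 X135.834 Y160.570 F1138
G01 X116.100 Y146.951
G01 X95.079 Y136.532
G01 X72.770 Y129.313
G01 X49.172 Y125.294
M5
G00 X45.732 Y103.770
M3 S954
G01 X30.664 Y185.464 F1138
G01 X148.694 Y178.036
M5
G00 X88.652 Y87.067
M3 S954
G01 X62.022 Y42.057 F1138
G01 X40.112 Y27.268
G01 X161.519 Y7.652
G01 X88.652 Y87.067
M5
G00 X79.086 Y75.996
M3 S309
G01 X176.143 Y192.761 F3893
G01 X35.478 Y182.710
G01 X160.253 Y115.994
G01 X70.725 Y192.671
G01 X45.263 Y138.226
G01 X79.086 Y75.996
M5
G00 X0.000 Y0.000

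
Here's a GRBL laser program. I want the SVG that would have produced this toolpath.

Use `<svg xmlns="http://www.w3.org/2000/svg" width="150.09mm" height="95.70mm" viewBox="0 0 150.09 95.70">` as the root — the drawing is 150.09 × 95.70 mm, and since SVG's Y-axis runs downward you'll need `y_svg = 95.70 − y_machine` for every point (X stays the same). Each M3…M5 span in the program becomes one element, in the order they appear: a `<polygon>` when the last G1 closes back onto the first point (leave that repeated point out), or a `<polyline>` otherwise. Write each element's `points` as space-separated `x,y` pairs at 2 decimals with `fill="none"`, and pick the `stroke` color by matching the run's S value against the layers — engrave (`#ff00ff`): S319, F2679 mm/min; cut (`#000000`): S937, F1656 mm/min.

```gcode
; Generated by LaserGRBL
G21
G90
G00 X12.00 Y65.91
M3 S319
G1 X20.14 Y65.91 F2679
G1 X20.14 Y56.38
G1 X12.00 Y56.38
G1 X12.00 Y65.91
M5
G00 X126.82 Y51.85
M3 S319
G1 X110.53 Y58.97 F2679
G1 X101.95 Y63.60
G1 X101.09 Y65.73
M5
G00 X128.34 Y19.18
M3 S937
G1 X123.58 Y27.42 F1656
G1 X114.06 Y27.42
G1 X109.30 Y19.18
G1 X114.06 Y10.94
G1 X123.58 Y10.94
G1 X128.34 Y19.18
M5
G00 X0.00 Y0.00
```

<svg xmlns="http://www.w3.org/2000/svg" width="150.09mm" height="95.70mm" viewBox="0 0 150.09 95.70">
  <polygon points="12.00,29.79 20.14,29.79 20.14,39.32 12.00,39.32" fill="none" stroke="#ff00ff"/>
  <polyline points="126.82,43.85 110.53,36.73 101.95,32.10 101.09,29.97" fill="none" stroke="#ff00ff"/>
  <polygon points="128.34,76.52 123.58,68.28 114.06,68.28 109.30,76.52 114.06,84.76 123.58,84.76" fill="none" stroke="#000000"/>
</svg>

y_svg = 95.70 − y_m.

[1] S319→`#ff00ff` (engrave); closed run; points: 12.00,29.79 20.14,29.79 20.14,39.32 12.00,39.32

[2] S319→`#ff00ff` (engrave); open run; points: 126.82,43.85 110.53,36.73 101.95,32.10 101.09,29.97

[3] S937→`#000000` (cut); closed run; points: 128.34,76.52 123.58,68.28 114.06,68.28 109.30,76.52 114.06,84.76 123.58,84.76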